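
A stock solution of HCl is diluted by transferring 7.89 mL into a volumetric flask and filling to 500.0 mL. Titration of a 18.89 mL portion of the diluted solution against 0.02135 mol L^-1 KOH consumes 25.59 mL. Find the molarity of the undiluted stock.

1.83 M

n(KOH) = 0.02135 x 0.02559 = 0.0005463 mol.
n(HCl) in the aliquot = 0.0005463 mol.
[diluted HCl] = 0.0005463 / 0.01889 = 0.02892 M.
Dilution factor = 500.0/7.890 = 63.37, so [stock] = 0.02892 x 63.37 = 1.83 M.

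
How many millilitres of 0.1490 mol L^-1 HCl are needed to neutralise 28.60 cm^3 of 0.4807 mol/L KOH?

92.3 mL

n(KOH) = 0.4807 mol/L x 0.02860 L = 0.01375 mol.
At equivalence n(HCl) = n(KOH) = 0.01375 mol.
V(HCl) = 0.01375 / 0.1490 = 0.09227 L = 92.3 mL.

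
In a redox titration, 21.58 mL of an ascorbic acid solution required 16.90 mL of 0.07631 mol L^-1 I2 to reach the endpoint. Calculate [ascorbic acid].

n(I2) = 0.07631 x 0.01690 = 0.001290 mol.
From the balanced equation, 1 mol I2 reacts with 1 mol ascorbic acid, so n(ascorbic acid) = 0.001290 x 1/1 = 0.001290 mol.
[ascorbic acid] = 0.001290 / 0.02158 L = 0.0598 M.

0.0598 M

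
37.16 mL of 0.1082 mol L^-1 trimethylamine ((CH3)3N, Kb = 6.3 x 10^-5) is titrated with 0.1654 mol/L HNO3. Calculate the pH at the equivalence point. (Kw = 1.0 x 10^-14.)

5.49

n((CH3)3N) = 0.1082 x 0.03716 = 0.004021 mol; V(HNO3) at equivalence = 0.004021/0.1654 = 0.02431 L.
At equivalence the base is fully converted to (CH3)3NH+; total volume = 0.06147 L, so [(CH3)3NH+] = 0.004021/0.06147 = 0.06541 M.
Ka((CH3)3NH+) = Kw/Kb = 1.0e-14 / 6.3 x 10^-5 = 1.59e-10.
[H^+] = sqrt(Ka x [(CH3)3NH+]) = sqrt(1.59e-10 x 0.06541) = 3.22e-6 M.
pH = -log(3.22e-6) = 5.49.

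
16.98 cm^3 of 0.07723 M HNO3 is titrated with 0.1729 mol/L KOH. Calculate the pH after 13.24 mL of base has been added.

12.51

n(acid) = 0.07723 x 0.01698 = 0.001311 mol; n(KOH) added = 0.1729 x 0.01324 = 0.002289 mol.
Base is in excess by 0.002289 - 0.001311 = 0.0009778 mol in a total volume of 0.03022 L.
[OH^-] = 0.0009778/0.03022 = 0.03236 M, so pOH = 1.49 and pH = 14.00 - 1.49 = 12.51.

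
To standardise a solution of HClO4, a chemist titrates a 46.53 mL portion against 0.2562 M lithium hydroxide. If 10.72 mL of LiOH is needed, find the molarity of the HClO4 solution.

0.0590 M

n(LiOH) delivered = 0.2562 x 0.01072 = 0.002746 mol.
For a 1:1 reaction, n(HClO4) = 0.002746 mol.
[HClO4] = 0.002746 mol / 0.04653 L = 0.0590 M.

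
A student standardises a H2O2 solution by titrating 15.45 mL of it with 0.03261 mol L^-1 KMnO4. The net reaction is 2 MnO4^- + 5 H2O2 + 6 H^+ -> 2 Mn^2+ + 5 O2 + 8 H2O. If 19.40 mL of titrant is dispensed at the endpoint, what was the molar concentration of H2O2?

0.102 M

n(KMnO4) = 0.03261 x 0.01940 = 0.0006326 mol.
From the balanced equation, 2 mol KMnO4 reacts with 5 mol H2O2, so n(H2O2) = 0.0006326 x 5/2 = 0.001582 mol.
[H2O2] = 0.001582 / 0.01545 L = 0.102 M.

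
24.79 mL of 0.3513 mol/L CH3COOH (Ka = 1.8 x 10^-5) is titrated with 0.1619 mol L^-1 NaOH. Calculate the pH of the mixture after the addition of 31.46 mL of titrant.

4.89

Initial n(CH3COOH) = 0.3513 x 0.02479 = 0.008709 mol.
n(NaOH) added = 0.1619 x 0.03146 = 0.005093 mol, converting that many moles of CH3COOH to CH3COO-.
Remaining n(CH3COOH) = 0.003615 mol; n(CH3COO-) = 0.005093 mol.
By Henderson-Hasselbalch, pH = pKa + log([A^-]/[HA]) = 4.74 + log(0.005093/0.003615) = 4.74 + (+0.15) = 4.89.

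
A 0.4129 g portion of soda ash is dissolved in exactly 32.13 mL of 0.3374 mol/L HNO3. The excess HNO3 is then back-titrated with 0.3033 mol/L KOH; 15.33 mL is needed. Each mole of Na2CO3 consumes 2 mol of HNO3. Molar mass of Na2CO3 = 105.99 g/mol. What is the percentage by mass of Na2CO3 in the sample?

79.5%

Total n(HNO3) added = 0.3374 x 0.03213 = 0.01084 mol.
n(KOH) used = 0.3033 x 0.01533 = 0.004650 mol, which equals the excess n(HNO3).
So n(HNO3) consumed by the sample = 0.01084 - 0.004650 = 0.006191 mol.
n(Na2CO3) = 0.006191 / 2 = 0.003096 mol.
mass Na2CO3 = 0.003096 x 105.99 = 0.3281 g, so %Na2CO3 = 0.3281/0.4129 x 100 = 79.5%.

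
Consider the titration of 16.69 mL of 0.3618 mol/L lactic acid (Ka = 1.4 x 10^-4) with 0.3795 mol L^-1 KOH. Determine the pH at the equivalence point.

n(HC3H5O3) = 0.3618 x 0.01669 = 0.006038 mol; V(KOH) at equivalence = 0.006038/0.3795 = 0.01591 L.
At equivalence all the acid is converted to C3H5O3-; total volume = 0.01669 + 0.01591 = 0.03260 L, so [C3H5O3-] = 0.006038/0.03260 = 0.1852 M.
Kb = Kw/Ka = 1.0e-14 / 1.4 x 10^-4 = 7.14e-11.
[OH^-] = sqrt(Kb x [C3H5O3-]) = sqrt(7.14e-11 x 0.1852) = 3.64e-6 M.
pOH = 5.44, so pH = 14.00 - 5.44 = 8.56.

8.56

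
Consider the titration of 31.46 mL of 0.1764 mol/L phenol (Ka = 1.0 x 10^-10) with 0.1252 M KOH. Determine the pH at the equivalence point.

11.43

n(C6H5OH) = 0.1764 x 0.03146 = 0.005550 mol; V(KOH) at equivalence = 0.005550/0.1252 = 0.04433 L.
At equivalence all the acid is converted to C6H5O-; total volume = 0.03146 + 0.04433 = 0.07579 L, so [C6H5O-] = 0.005550/0.07579 = 0.07323 M.
Kb = Kw/Ka = 1.0e-14 / 1.0 x 10^-10 = 0.000100.
[OH^-] = sqrt(Kb x [C6H5O-]) = sqrt(0.000100 x 0.07323) = 0.00271 M.
pOH = 2.57, so pH = 14.00 - 2.57 = 11.43.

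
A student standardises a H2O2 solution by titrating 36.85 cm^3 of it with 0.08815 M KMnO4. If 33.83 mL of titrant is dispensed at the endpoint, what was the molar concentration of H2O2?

n(KMnO4) = 0.08815 x 0.03383 = 0.002982 mol.
From the balanced equation, 2 mol KMnO4 reacts with 5 mol H2O2, so n(H2O2) = 0.002982 x 5/2 = 0.007455 mol.
[H2O2] = 0.007455 / 0.03685 L = 0.202 M.

0.202 M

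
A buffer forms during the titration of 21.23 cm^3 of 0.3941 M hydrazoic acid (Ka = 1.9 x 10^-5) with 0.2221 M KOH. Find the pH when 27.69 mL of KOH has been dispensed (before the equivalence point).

5.16

Initial n(HN3) = 0.3941 x 0.02123 = 0.008367 mol.
n(KOH) added = 0.2221 x 0.02769 = 0.006150 mol, converting that many moles of HN3 to N3-.
Remaining n(HN3) = 0.002217 mol; n(N3-) = 0.006150 mol.
By Henderson-Hasselbalch, pH = pKa + log([A^-]/[HA]) = 4.72 + log(0.006150/0.002217) = 4.72 + (+0.44) = 5.16.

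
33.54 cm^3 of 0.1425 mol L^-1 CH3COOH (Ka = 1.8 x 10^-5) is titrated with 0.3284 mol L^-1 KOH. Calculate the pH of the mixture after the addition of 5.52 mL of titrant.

4.53

Initial n(CH3COOH) = 0.1425 x 0.03354 = 0.004779 mol.
n(KOH) added = 0.3284 x 0.005520 = 0.001813 mol, converting that many moles of CH3COOH to CH3COO-.
Remaining n(CH3COOH) = 0.002967 mol; n(CH3COO-) = 0.001813 mol.
By Henderson-Hasselbalch, pH = pKa + log([A^-]/[HA]) = 4.74 + log(0.001813/0.002967) = 4.74 + (-0.21) = 4.53.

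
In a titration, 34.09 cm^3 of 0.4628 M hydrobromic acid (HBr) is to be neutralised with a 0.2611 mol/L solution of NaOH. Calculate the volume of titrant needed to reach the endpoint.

n(HBr) = 0.4628 mol/L x 0.03409 L = 0.01578 mol.
At equivalence n(NaOH) = n(HBr) = 0.01578 mol.
V(NaOH) = 0.01578 / 0.2611 = 0.06042 L = 60.4 mL.

60.4 mL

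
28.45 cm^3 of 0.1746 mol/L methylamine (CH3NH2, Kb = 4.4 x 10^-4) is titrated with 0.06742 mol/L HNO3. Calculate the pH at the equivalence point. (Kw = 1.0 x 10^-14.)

n(CH3NH2) = 0.1746 x 0.02845 = 0.004967 mol; V(HNO3) at equivalence = 0.004967/0.06742 = 0.07368 L.
At equivalence the base is fully converted to CH3NH3+; total volume = 0.1021 L, so [CH3NH3+] = 0.004967/0.1021 = 0.04864 M.
Ka(CH3NH3+) = Kw/Kb = 1.0e-14 / 4.4 x 10^-4 = 2.27e-11.
[H^+] = sqrt(Ka x [CH3NH3+]) = sqrt(2.27e-11 x 0.04864) = 1.05e-6 M.
pH = -log(1.05e-6) = 5.98.

5.98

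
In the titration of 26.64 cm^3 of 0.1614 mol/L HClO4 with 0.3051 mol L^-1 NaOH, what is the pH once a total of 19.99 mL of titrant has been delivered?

12.59

n(acid) = 0.1614 x 0.02664 = 0.004300 mol; n(NaOH) added = 0.3051 x 0.01999 = 0.006099 mol.
Base is in excess by 0.006099 - 0.004300 = 0.001799 mol in a total volume of 0.04663 L.
[OH^-] = 0.001799/0.04663 = 0.03859 M, so pOH = 1.41 and pH = 14.00 - 1.41 = 12.59.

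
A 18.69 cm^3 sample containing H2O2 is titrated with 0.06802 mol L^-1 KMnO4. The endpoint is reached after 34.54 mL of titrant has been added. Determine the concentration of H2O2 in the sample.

0.314 M

n(KMnO4) = 0.06802 x 0.03454 = 0.002349 mol.
From the balanced equation, 2 mol KMnO4 reacts with 5 mol H2O2, so n(H2O2) = 0.002349 x 5/2 = 0.005874 mol.
[H2O2] = 0.005874 / 0.01869 L = 0.314 M.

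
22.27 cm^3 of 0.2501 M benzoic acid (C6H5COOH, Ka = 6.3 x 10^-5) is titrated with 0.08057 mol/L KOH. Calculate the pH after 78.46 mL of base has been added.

n(acid) = 0.2501 x 0.02227 = 0.005570 mol; n(KOH) added = 0.08057 x 0.07846 = 0.006322 mol.
Base is in excess by 0.006322 - 0.005570 = 0.0007518 mol in a total volume of 0.1007 L.
[OH^-] = 0.0007518/0.1007 = 0.007463 M, so pOH = 2.13 and pH = 14.00 - 2.13 = 11.87.

11.87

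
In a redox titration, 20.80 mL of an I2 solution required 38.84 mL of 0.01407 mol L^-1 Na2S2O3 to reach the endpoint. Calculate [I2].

n(Na2S2O3) = 0.01407 x 0.03884 = 0.0005465 mol.
From the balanced equation, 2 mol Na2S2O3 reacts with 1 mol I2, so n(I2) = 0.0005465 x 1/2 = 0.0002732 mol.
[I2] = 0.0002732 / 0.02080 L = 0.0131 M.

0.0131 M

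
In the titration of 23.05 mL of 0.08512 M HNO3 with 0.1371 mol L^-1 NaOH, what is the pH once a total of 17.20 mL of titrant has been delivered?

11.99

n(acid) = 0.08512 x 0.02305 = 0.001962 mol; n(NaOH) added = 0.1371 x 0.01720 = 0.002358 mol.
Base is in excess by 0.002358 - 0.001962 = 0.0003961 mol in a total volume of 0.04025 L.
[OH^-] = 0.0003961/0.04025 = 0.009841 M, so pOH = 2.01 and pH = 14.00 - 2.01 = 11.99.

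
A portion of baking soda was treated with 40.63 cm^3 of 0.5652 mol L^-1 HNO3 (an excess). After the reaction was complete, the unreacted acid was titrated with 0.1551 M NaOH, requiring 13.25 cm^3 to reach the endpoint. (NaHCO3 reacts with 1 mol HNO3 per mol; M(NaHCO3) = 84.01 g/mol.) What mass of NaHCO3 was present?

1.76 g

Total n(HNO3) added = 0.5652 x 0.04063 = 0.02296 mol.
n(NaOH) used = 0.1551 x 0.01325 = 0.002055 mol, which equals the excess n(HNO3).
So n(HNO3) consumed by the sample = 0.02296 - 0.002055 = 0.02091 mol.
n(NaHCO3) = 0.02091 / 1 = 0.02091 mol.
mass = 0.02091 mol x 84.01 g/mol = 1.76 g.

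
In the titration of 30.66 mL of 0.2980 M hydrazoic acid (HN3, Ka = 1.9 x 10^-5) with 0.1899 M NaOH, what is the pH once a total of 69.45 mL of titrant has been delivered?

12.61

n(acid) = 0.2980 x 0.03066 = 0.009137 mol; n(NaOH) added = 0.1899 x 0.06945 = 0.01319 mol.
Base is in excess by 0.01319 - 0.009137 = 0.004052 mol in a total volume of 0.1001 L.
[OH^-] = 0.004052/0.1001 = 0.04047 M, so pOH = 1.39 and pH = 14.00 - 1.39 = 12.61.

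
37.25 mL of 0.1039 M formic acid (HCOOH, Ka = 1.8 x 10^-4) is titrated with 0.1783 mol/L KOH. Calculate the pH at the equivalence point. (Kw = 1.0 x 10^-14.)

n(HCOOH) = 0.1039 x 0.03725 = 0.003870 mol; V(KOH) at equivalence = 0.003870/0.1783 = 0.02171 L.
At equivalence all the acid is converted to HCOO-; total volume = 0.03725 + 0.02171 = 0.05896 L, so [HCOO-] = 0.003870/0.05896 = 0.06565 M.
Kb = Kw/Ka = 1.0e-14 / 1.8 x 10^-4 = 5.56e-11.
[OH^-] = sqrt(Kb x [HCOO-]) = sqrt(5.56e-11 x 0.06565) = 1.91e-6 M.
pOH = 5.72, so pH = 14.00 - 5.72 = 8.28.

8.28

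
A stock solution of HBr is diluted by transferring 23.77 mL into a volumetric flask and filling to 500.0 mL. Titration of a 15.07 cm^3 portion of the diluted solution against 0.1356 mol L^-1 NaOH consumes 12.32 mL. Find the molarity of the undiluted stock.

2.33 M

n(NaOH) = 0.1356 x 0.01232 = 0.001671 mol.
n(HBr) in the aliquot = 0.001671 mol.
[diluted HBr] = 0.001671 / 0.01507 = 0.1109 M.
Dilution factor = 500.0/23.77 = 21.03, so [stock] = 0.1109 x 21.03 = 2.33 M.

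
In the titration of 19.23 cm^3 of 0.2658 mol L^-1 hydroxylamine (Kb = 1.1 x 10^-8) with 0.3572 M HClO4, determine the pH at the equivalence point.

n(NH2OH) = 0.2658 x 0.01923 = 0.005111 mol; V(HClO4) at equivalence = 0.005111/0.3572 = 0.01431 L.
At equivalence the base is fully converted to NH3OH+; total volume = 0.03354 L, so [NH3OH+] = 0.005111/0.03354 = 0.1524 M.
Ka(NH3OH+) = Kw/Kb = 1.0e-14 / 1.1 x 10^-8 = 9.09e-7.
[H^+] = sqrt(Ka x [NH3OH+]) = sqrt(9.09e-7 x 0.1524) = 0.000372 M.
pH = -log(0.000372) = 3.43.

3.43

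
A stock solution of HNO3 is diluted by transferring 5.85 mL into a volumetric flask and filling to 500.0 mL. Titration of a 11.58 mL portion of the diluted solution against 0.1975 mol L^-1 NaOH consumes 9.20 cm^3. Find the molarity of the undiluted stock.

n(NaOH) = 0.1975 x 0.009200 = 0.001817 mol.
n(HNO3) in the aliquot = 0.001817 mol.
[diluted HNO3] = 0.001817 / 0.01158 = 0.1569 M.
Dilution factor = 500.0/5.850 = 85.47, so [stock] = 0.1569 x 85.47 = 13.4 M.

13.4 M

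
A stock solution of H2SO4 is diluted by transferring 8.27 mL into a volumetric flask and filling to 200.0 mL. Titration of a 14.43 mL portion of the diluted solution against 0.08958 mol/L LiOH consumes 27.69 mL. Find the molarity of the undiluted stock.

2.08 M

n(LiOH) = 0.08958 x 0.02769 = 0.002480 mol.
n(H2SO4) in the aliquot = 0.002480 x 1/2 = 0.001240 mol.
[diluted H2SO4] = 0.001240 / 0.01443 = 0.08595 M.
Dilution factor = 200.0/8.270 = 24.18, so [stock] = 0.08595 x 24.18 = 2.08 M.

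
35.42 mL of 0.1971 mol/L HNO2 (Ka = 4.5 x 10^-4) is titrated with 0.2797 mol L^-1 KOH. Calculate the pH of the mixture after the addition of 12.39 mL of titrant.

3.34

Initial n(HNO2) = 0.1971 x 0.03542 = 0.006981 mol.
n(KOH) added = 0.2797 x 0.01239 = 0.003465 mol, converting that many moles of HNO2 to NO2-.
Remaining n(HNO2) = 0.003516 mol; n(NO2-) = 0.003465 mol.
By Henderson-Hasselbalch, pH = pKa + log([A^-]/[HA]) = 3.35 + log(0.003465/0.003516) = 3.35 + (-0.01) = 3.34.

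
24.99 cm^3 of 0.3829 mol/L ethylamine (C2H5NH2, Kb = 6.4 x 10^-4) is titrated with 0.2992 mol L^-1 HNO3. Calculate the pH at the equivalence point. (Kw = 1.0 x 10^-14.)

n(C2H5NH2) = 0.3829 x 0.02499 = 0.009569 mol; V(HNO3) at equivalence = 0.009569/0.2992 = 0.03198 L.
At equivalence the base is fully converted to C2H5NH3+; total volume = 0.05697 L, so [C2H5NH3+] = 0.009569/0.05697 = 0.1680 M.
Ka(C2H5NH3+) = Kw/Kb = 1.0e-14 / 6.4 x 10^-4 = 1.56e-11.
[H^+] = sqrt(Ka x [C2H5NH3+]) = sqrt(1.56e-11 x 0.1680) = 1.62e-6 M.
pH = -log(1.62e-6) = 5.79.

5.79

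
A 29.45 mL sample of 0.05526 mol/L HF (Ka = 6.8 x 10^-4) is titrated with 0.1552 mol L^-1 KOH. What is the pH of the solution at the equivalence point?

n(HF) = 0.05526 x 0.02945 = 0.001627 mol; V(KOH) at equivalence = 0.001627/0.1552 = 0.01049 L.
At equivalence all the acid is converted to F-; total volume = 0.02945 + 0.01049 = 0.03994 L, so [F-] = 0.001627/0.03994 = 0.04075 M.
Kb = Kw/Ka = 1.0e-14 / 6.8 x 10^-4 = 1.47e-11.
[OH^-] = sqrt(Kb x [F-]) = sqrt(1.47e-11 x 0.04075) = 7.74e-7 M.
pOH = 6.11, so pH = 14.00 - 6.11 = 7.89.

7.89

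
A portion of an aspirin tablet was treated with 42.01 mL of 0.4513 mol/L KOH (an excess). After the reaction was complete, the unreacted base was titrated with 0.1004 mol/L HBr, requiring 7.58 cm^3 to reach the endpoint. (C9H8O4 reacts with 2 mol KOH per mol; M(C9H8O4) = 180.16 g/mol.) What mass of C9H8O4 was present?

1.64 g

Total n(KOH) added = 0.4513 x 0.04201 = 0.01896 mol.
n(HBr) used = 0.1004 x 0.007580 = 0.0007610 mol, which equals the excess n(KOH).
So n(KOH) consumed by the sample = 0.01896 - 0.0007610 = 0.01820 mol.
n(C9H8O4) = 0.01820 / 2 = 0.009099 mol.
mass = 0.009099 mol x 180.16 g/mol = 1.64 g.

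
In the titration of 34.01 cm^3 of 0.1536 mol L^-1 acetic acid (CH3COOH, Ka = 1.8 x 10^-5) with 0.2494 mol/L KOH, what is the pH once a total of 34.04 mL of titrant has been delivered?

12.68

n(acid) = 0.1536 x 0.03401 = 0.005224 mol; n(KOH) added = 0.2494 x 0.03404 = 0.008490 mol.
Base is in excess by 0.008490 - 0.005224 = 0.003266 mol in a total volume of 0.06805 L.
[OH^-] = 0.003266/0.06805 = 0.04799 M, so pOH = 1.32 and pH = 14.00 - 1.32 = 12.68.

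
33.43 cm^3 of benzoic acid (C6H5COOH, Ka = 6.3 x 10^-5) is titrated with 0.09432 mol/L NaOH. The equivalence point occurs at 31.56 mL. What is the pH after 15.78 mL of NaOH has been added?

4.20

15.78 mL is exactly half the equivalence volume (31.56/2), i.e. the half-equivalence point.
There, n(HA) = n(A^-), so pH = pKa = -log(6.3 x 10^-5) = 4.20.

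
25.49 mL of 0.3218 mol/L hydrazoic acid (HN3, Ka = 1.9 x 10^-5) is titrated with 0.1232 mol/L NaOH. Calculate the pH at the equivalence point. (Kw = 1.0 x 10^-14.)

8.84

n(HN3) = 0.3218 x 0.02549 = 0.008203 mol; V(NaOH) at equivalence = 0.008203/0.1232 = 0.06658 L.
At equivalence all the acid is converted to N3-; total volume = 0.02549 + 0.06658 = 0.09207 L, so [N3-] = 0.008203/0.09207 = 0.08909 M.
Kb = Kw/Ka = 1.0e-14 / 1.9 x 10^-5 = 5.26e-10.
[OH^-] = sqrt(Kb x [N3-]) = sqrt(5.26e-10 x 0.08909) = 6.85e-6 M.
pOH = 5.16, so pH = 14.00 - 5.16 = 8.84.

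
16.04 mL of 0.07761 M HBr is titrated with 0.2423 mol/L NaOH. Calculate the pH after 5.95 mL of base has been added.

n(acid) = 0.07761 x 0.01604 = 0.001245 mol; n(NaOH) added = 0.2423 x 0.005950 = 0.001442 mol.
Base is in excess by 0.001442 - 0.001245 = 0.0001968 mol in a total volume of 0.02199 L.
[OH^-] = 0.0001968/0.02199 = 0.008950 M, so pOH = 2.05 and pH = 14.00 - 2.05 = 11.95.

11.95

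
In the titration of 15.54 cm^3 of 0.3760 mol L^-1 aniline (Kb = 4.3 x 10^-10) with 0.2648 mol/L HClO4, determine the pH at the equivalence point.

2.72

n(C6H5NH2) = 0.3760 x 0.01554 = 0.005843 mol; V(HClO4) at equivalence = 0.005843/0.2648 = 0.02207 L.
At equivalence the base is fully converted to C6H5NH3+; total volume = 0.03761 L, so [C6H5NH3+] = 0.005843/0.03761 = 0.1554 M.
Ka(C6H5NH3+) = Kw/Kb = 1.0e-14 / 4.3 x 10^-10 = 2.33e-5.
[H^+] = sqrt(Ka x [C6H5NH3+]) = sqrt(2.33e-5 x 0.1554) = 0.00190 M.
pH = -log(0.00190) = 2.72.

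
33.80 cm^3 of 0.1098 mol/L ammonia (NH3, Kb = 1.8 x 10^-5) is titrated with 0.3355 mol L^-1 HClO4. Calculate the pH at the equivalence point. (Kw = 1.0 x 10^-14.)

5.17

n(NH3) = 0.1098 x 0.03380 = 0.003711 mol; V(HClO4) at equivalence = 0.003711/0.3355 = 0.01106 L.
At equivalence the base is fully converted to NH4+; total volume = 0.04486 L, so [NH4+] = 0.003711/0.04486 = 0.08273 M.
Ka(NH4+) = Kw/Kb = 1.0e-14 / 1.8 x 10^-5 = 5.56e-10.
[H^+] = sqrt(Ka x [NH4+]) = sqrt(5.56e-10 x 0.08273) = 6.78e-6 M.
pH = -log(6.78e-6) = 5.17.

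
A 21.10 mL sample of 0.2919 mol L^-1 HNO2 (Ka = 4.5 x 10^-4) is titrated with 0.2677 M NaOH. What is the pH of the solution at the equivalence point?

8.25

n(HNO2) = 0.2919 x 0.02110 = 0.006159 mol; V(NaOH) at equivalence = 0.006159/0.2677 = 0.02301 L.
At equivalence all the acid is converted to NO2-; total volume = 0.02110 + 0.02301 = 0.04411 L, so [NO2-] = 0.006159/0.04411 = 0.1396 M.
Kb = Kw/Ka = 1.0e-14 / 4.5 x 10^-4 = 2.22e-11.
[OH^-] = sqrt(Kb x [NO2-]) = sqrt(2.22e-11 x 0.1396) = 1.76e-6 M.
pOH = 5.75, so pH = 14.00 - 5.75 = 8.25.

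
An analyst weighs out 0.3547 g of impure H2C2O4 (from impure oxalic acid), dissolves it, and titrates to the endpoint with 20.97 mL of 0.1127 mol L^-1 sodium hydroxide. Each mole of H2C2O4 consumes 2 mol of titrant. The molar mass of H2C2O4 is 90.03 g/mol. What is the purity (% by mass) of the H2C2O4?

n(NaOH) = 0.1127 x 0.02097 = 0.002363 mol.
n(H2C2O4) = 0.002363 / 2 = 0.001182 mol.
mass of H2C2O4 = 0.001182 x 90.03 = 0.1064 g.
% purity = 0.1064 / 0.3547 x 100 = 30.0%.

30.0%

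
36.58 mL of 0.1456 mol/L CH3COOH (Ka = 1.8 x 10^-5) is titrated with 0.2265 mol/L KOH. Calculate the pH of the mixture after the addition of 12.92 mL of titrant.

4.83

Initial n(CH3COOH) = 0.1456 x 0.03658 = 0.005326 mol.
n(KOH) added = 0.2265 x 0.01292 = 0.002926 mol, converting that many moles of CH3COOH to CH3COO-.
Remaining n(CH3COOH) = 0.002400 mol; n(CH3COO-) = 0.002926 mol.
By Henderson-Hasselbalch, pH = pKa + log([A^-]/[HA]) = 4.74 + log(0.002926/0.002400) = 4.74 + (+0.09) = 4.83.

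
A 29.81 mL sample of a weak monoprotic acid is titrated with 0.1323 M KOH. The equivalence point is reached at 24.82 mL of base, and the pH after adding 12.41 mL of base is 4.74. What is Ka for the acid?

1.8 x 10^-5

12.41 mL is half of the equivalence volume, so this is the half-equivalence point where [HA] = [A^-].
At half-equivalence pH = pKa, so pKa = 4.74.
Ka = 10^(-4.74) = 1.8 x 10^-5.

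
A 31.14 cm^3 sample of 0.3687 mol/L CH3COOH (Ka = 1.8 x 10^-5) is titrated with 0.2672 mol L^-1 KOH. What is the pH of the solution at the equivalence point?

8.97

n(CH3COOH) = 0.3687 x 0.03114 = 0.01148 mol; V(KOH) at equivalence = 0.01148/0.2672 = 0.04297 L.
At equivalence all the acid is converted to CH3COO-; total volume = 0.03114 + 0.04297 = 0.07411 L, so [CH3COO-] = 0.01148/0.07411 = 0.1549 M.
Kb = Kw/Ka = 1.0e-14 / 1.8 x 10^-5 = 5.56e-10.
[OH^-] = sqrt(Kb x [CH3COO-]) = sqrt(5.56e-10 x 0.1549) = 9.28e-6 M.
pOH = 5.03, so pH = 14.00 - 5.03 = 8.97.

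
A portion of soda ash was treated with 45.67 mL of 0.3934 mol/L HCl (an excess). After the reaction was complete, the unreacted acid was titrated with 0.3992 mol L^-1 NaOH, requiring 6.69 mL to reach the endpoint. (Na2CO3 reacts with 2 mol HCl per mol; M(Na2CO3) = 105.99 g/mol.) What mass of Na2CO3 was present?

Total n(HCl) added = 0.3934 x 0.04567 = 0.01797 mol.
n(NaOH) used = 0.3992 x 0.006690 = 0.002671 mol, which equals the excess n(HCl).
So n(HCl) consumed by the sample = 0.01797 - 0.002671 = 0.01530 mol.
n(Na2CO3) = 0.01530 / 2 = 0.007648 mol.
mass = 0.007648 mol x 105.99 g/mol = 0.811 g.

0.811 g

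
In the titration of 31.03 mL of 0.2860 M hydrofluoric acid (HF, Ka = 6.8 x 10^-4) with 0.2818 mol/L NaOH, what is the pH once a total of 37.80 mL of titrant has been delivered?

12.41

n(acid) = 0.2860 x 0.03103 = 0.008875 mol; n(NaOH) added = 0.2818 x 0.03780 = 0.01065 mol.
Base is in excess by 0.01065 - 0.008875 = 0.001777 mol in a total volume of 0.06883 L.
[OH^-] = 0.001777/0.06883 = 0.02582 M, so pOH = 1.59 and pH = 14.00 - 1.59 = 12.41.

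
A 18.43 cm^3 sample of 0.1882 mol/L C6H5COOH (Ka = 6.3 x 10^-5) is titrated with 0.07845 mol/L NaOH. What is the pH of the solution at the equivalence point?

n(C6H5COOH) = 0.1882 x 0.01843 = 0.003469 mol; V(NaOH) at equivalence = 0.003469/0.07845 = 0.04421 L.
At equivalence all the acid is converted to C6H5COO-; total volume = 0.01843 + 0.04421 = 0.06264 L, so [C6H5COO-] = 0.003469/0.06264 = 0.05537 M.
Kb = Kw/Ka = 1.0e-14 / 6.3 x 10^-5 = 1.59e-10.
[OH^-] = sqrt(Kb x [C6H5COO-]) = sqrt(1.59e-10 x 0.05537) = 2.96e-6 M.
pOH = 5.53, so pH = 14.00 - 5.53 = 8.47.

8.47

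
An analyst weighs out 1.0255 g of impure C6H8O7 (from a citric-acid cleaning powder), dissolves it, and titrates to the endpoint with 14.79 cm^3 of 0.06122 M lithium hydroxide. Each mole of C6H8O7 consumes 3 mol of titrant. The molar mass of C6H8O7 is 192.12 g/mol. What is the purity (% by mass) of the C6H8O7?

5.65%

n(LiOH) = 0.06122 x 0.01479 = 0.0009054 mol.
n(C6H8O7) = 0.0009054 / 3 = 0.0003018 mol.
mass of C6H8O7 = 0.0003018 x 192.12 = 0.05798 g.
% purity = 0.05798 / 1.0255 x 100 = 5.65%.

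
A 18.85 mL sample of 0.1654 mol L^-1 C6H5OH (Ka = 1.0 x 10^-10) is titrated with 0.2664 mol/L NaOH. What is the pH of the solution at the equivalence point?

11.50

n(C6H5OH) = 0.1654 x 0.01885 = 0.003118 mol; V(NaOH) at equivalence = 0.003118/0.2664 = 0.01170 L.
At equivalence all the acid is converted to C6H5O-; total volume = 0.01885 + 0.01170 = 0.03055 L, so [C6H5O-] = 0.003118/0.03055 = 0.1020 M.
Kb = Kw/Ka = 1.0e-14 / 1.0 x 10^-10 = 0.000100.
[OH^-] = sqrt(Kb x [C6H5O-]) = sqrt(0.000100 x 0.1020) = 0.00319 M.
pOH = 2.50, so pH = 14.00 - 2.50 = 11.50.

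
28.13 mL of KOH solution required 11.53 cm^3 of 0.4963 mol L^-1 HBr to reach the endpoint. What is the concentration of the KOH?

n(HBr) delivered = 0.4963 x 0.01153 = 0.005722 mol.
For a 1:1 reaction, n(KOH) = 0.005722 mol.
[KOH] = 0.005722 mol / 0.02813 L = 0.203 M.

0.203 M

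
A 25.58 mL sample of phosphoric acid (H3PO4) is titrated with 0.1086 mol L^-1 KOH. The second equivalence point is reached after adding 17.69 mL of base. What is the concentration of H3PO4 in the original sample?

n(KOH) = 0.1086 x 0.01769 = 0.001921 mol.
At the second equivalence point, 2 mol OH^- react per mol H3PO4, so n(H3PO4) = 0.001921 / 2 = 0.0009606 mol.
[H3PO4] = 0.0009606 / 0.02558 L = 0.0376 M.

0.0376 M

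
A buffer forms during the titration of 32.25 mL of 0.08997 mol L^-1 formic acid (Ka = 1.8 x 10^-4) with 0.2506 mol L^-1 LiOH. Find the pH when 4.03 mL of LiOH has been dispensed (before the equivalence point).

3.47

Initial n(HCOOH) = 0.08997 x 0.03225 = 0.002902 mol.
n(LiOH) added = 0.2506 x 0.004030 = 0.001010 mol, converting that many moles of HCOOH to HCOO-.
Remaining n(HCOOH) = 0.001892 mol; n(HCOO-) = 0.001010 mol.
By Henderson-Hasselbalch, pH = pKa + log([A^-]/[HA]) = 3.74 + log(0.001010/0.001892) = 3.74 + (-0.27) = 3.47.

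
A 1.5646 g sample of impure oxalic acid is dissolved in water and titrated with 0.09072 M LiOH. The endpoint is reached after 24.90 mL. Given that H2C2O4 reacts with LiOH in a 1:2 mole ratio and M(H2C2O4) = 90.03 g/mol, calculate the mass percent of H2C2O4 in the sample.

n(LiOH) = 0.09072 x 0.02490 = 0.002259 mol.
n(H2C2O4) = 0.002259 / 2 = 0.001129 mol.
mass of H2C2O4 = 0.001129 x 90.03 = 0.1017 g.
% purity = 0.1017 / 1.5646 x 100 = 6.50%.

6.50%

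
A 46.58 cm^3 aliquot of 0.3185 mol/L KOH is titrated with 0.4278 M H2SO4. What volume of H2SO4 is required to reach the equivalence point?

n(KOH) = 0.3185 mol/L x 0.04658 L = 0.01484 mol.
The neutralisation is 2 KOH : 1 H2SO4, so n(H2SO4) = 0.01484 x 1/2 = 0.007418 mol.
V(H2SO4) = 0.007418 / 0.4278 = 0.01734 L = 17.3 mL.

17.3 mL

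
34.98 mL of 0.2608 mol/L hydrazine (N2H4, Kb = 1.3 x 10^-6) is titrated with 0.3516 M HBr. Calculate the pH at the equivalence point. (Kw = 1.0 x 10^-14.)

n(N2H4) = 0.2608 x 0.03498 = 0.009123 mol; V(HBr) at equivalence = 0.009123/0.3516 = 0.02595 L.
At equivalence the base is fully converted to N2H5+; total volume = 0.06093 L, so [N2H5+] = 0.009123/0.06093 = 0.1497 M.
Ka(N2H5+) = Kw/Kb = 1.0e-14 / 1.3 x 10^-6 = 7.69e-9.
[H^+] = sqrt(Ka x [N2H5+]) = sqrt(7.69e-9 x 0.1497) = 3.39e-5 M.
pH = -log(3.39e-5) = 4.47.

4.47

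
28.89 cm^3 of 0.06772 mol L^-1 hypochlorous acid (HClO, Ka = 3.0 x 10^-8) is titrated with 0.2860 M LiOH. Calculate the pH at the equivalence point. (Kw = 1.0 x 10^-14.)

n(HClO) = 0.06772 x 0.02889 = 0.001956 mol; V(LiOH) at equivalence = 0.001956/0.2860 = 0.006841 L.
At equivalence all the acid is converted to ClO-; total volume = 0.02889 + 0.006841 = 0.03573 L, so [ClO-] = 0.001956/0.03573 = 0.05475 M.
Kb = Kw/Ka = 1.0e-14 / 3.0 x 10^-8 = 3.33e-7.
[OH^-] = sqrt(Kb x [ClO-]) = sqrt(3.33e-7 x 0.05475) = 0.000135 M.
pOH = 3.87, so pH = 14.00 - 3.87 = 10.13.

10.13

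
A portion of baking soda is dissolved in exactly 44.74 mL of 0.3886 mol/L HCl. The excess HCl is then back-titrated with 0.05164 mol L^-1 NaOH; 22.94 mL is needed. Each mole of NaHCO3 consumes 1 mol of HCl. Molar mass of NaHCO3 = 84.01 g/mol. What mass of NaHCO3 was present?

1.36 g

Total n(HCl) added = 0.3886 x 0.04474 = 0.01739 mol.
n(NaOH) used = 0.05164 x 0.02294 = 0.001185 mol, which equals the excess n(HCl).
So n(HCl) consumed by the sample = 0.01739 - 0.001185 = 0.01620 mol.
n(NaHCO3) = 0.01620 / 1 = 0.01620 mol.
mass = 0.01620 mol x 84.01 g/mol = 1.36 g.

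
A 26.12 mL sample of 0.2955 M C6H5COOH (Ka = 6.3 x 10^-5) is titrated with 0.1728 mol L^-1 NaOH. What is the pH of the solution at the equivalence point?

8.62

n(C6H5COOH) = 0.2955 x 0.02612 = 0.007718 mol; V(NaOH) at equivalence = 0.007718/0.1728 = 0.04467 L.
At equivalence all the acid is converted to C6H5COO-; total volume = 0.02612 + 0.04467 = 0.07079 L, so [C6H5COO-] = 0.007718/0.07079 = 0.1090 M.
Kb = Kw/Ka = 1.0e-14 / 6.3 x 10^-5 = 1.59e-10.
[OH^-] = sqrt(Kb x [C6H5COO-]) = sqrt(1.59e-10 x 0.1090) = 4.16e-6 M.
pOH = 5.38, so pH = 14.00 - 5.38 = 8.62.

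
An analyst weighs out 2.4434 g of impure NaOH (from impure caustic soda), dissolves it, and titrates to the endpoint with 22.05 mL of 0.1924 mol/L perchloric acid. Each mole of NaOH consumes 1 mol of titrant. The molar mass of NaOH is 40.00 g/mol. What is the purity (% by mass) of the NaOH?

6.95%

n(HClO4) = 0.1924 x 0.02205 = 0.004242 mol.
n(NaOH) = 0.004242 / 1 = 0.004242 mol.
mass of NaOH = 0.004242 x 40.00 = 0.1697 g.
% purity = 0.1697 / 2.4434 x 100 = 6.95%.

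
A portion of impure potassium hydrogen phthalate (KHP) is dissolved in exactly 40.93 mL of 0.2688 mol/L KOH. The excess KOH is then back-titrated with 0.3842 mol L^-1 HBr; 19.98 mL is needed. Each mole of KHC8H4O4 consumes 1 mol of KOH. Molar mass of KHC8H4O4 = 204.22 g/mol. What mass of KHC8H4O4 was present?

0.679 g

Total n(KOH) added = 0.2688 x 0.04093 = 0.01100 mol.
n(HBr) used = 0.3842 x 0.01998 = 0.007676 mol, which equals the excess n(KOH).
So n(KOH) consumed by the sample = 0.01100 - 0.007676 = 0.003326 mol.
n(KHC8H4O4) = 0.003326 / 1 = 0.003326 mol.
mass = 0.003326 mol x 204.22 g/mol = 0.679 g.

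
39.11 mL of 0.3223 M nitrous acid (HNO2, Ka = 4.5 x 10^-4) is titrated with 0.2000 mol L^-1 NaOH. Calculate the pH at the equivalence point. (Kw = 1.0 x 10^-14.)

n(HNO2) = 0.3223 x 0.03911 = 0.01261 mol; V(NaOH) at equivalence = 0.01261/0.2000 = 0.06303 L.
At equivalence all the acid is converted to NO2-; total volume = 0.03911 + 0.06303 = 0.1021 L, so [NO2-] = 0.01261/0.1021 = 0.1234 M.
Kb = Kw/Ka = 1.0e-14 / 4.5 x 10^-4 = 2.22e-11.
[OH^-] = sqrt(Kb x [NO2-]) = sqrt(2.22e-11 x 0.1234) = 1.66e-6 M.
pOH = 5.78, so pH = 14.00 - 5.78 = 8.22.

8.22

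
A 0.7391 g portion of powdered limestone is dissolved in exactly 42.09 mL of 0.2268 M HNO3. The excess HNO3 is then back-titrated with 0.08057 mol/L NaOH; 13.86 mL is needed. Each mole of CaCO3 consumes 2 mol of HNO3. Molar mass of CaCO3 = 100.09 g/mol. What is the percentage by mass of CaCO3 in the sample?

57.1%

Total n(HNO3) added = 0.2268 x 0.04209 = 0.009546 mol.
n(NaOH) used = 0.08057 x 0.01386 = 0.001117 mol, which equals the excess n(HNO3).
So n(HNO3) consumed by the sample = 0.009546 - 0.001117 = 0.008429 mol.
n(CaCO3) = 0.008429 / 2 = 0.004215 mol.
mass CaCO3 = 0.004215 x 100.09 = 0.4218 g, so %CaCO3 = 0.4218/0.7391 x 100 = 57.1%.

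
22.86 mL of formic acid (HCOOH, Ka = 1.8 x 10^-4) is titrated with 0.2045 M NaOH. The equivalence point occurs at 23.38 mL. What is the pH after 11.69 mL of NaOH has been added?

11.69 mL is exactly half the equivalence volume (23.38/2), i.e. the half-equivalence point.
There, n(HA) = n(A^-), so pH = pKa = -log(1.8 x 10^-4) = 3.74.

3.74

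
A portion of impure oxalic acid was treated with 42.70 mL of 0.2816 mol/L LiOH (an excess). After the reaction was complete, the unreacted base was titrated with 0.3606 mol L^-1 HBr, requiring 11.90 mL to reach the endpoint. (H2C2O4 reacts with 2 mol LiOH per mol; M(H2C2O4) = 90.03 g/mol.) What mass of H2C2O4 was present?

Total n(LiOH) added = 0.2816 x 0.04270 = 0.01202 mol.
n(HBr) used = 0.3606 x 0.01190 = 0.004291 mol, which equals the excess n(LiOH).
So n(LiOH) consumed by the sample = 0.01202 - 0.004291 = 0.007733 mol.
n(H2C2O4) = 0.007733 / 2 = 0.003867 mol.
mass = 0.003867 mol x 90.03 g/mol = 0.348 g.

0.348 g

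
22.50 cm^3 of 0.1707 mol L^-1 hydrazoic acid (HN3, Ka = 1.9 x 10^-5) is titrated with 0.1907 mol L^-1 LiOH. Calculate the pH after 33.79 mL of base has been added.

12.67

n(acid) = 0.1707 x 0.02250 = 0.003841 mol; n(LiOH) added = 0.1907 x 0.03379 = 0.006444 mol.
Base is in excess by 0.006444 - 0.003841 = 0.002603 mol in a total volume of 0.05629 L.
[OH^-] = 0.002603/0.05629 = 0.04624 M, so pOH = 1.33 and pH = 14.00 - 1.33 = 12.67.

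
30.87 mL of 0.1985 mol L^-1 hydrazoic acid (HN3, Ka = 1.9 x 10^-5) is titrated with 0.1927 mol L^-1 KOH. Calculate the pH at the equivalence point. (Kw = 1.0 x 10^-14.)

8.86

n(HN3) = 0.1985 x 0.03087 = 0.006128 mol; V(KOH) at equivalence = 0.006128/0.1927 = 0.03180 L.
At equivalence all the acid is converted to N3-; total volume = 0.03087 + 0.03180 = 0.06267 L, so [N3-] = 0.006128/0.06267 = 0.09778 M.
Kb = Kw/Ka = 1.0e-14 / 1.9 x 10^-5 = 5.26e-10.
[OH^-] = sqrt(Kb x [N3-]) = sqrt(5.26e-10 x 0.09778) = 7.17e-6 M.
pOH = 5.14, so pH = 14.00 - 5.14 = 8.86.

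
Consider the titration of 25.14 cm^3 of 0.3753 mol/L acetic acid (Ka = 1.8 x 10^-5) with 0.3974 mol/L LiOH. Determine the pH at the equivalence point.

n(CH3COOH) = 0.3753 x 0.02514 = 0.009435 mol; V(LiOH) at equivalence = 0.009435/0.3974 = 0.02374 L.
At equivalence all the acid is converted to CH3COO-; total volume = 0.02514 + 0.02374 = 0.04888 L, so [CH3COO-] = 0.009435/0.04888 = 0.1930 M.
Kb = Kw/Ka = 1.0e-14 / 1.8 x 10^-5 = 5.56e-10.
[OH^-] = sqrt(Kb x [CH3COO-]) = sqrt(5.56e-10 x 0.1930) = 1.04e-5 M.
pOH = 4.98, so pH = 14.00 - 4.98 = 9.02.

9.02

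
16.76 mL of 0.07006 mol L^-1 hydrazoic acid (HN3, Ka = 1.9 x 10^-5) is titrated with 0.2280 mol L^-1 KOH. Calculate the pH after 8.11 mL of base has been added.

12.43

n(acid) = 0.07006 x 0.01676 = 0.001174 mol; n(KOH) added = 0.2280 x 0.008110 = 0.001849 mol.
Base is in excess by 0.001849 - 0.001174 = 0.0006749 mol in a total volume of 0.02487 L.
[OH^-] = 0.0006749/0.02487 = 0.02714 M, so pOH = 1.57 and pH = 14.00 - 1.57 = 12.43.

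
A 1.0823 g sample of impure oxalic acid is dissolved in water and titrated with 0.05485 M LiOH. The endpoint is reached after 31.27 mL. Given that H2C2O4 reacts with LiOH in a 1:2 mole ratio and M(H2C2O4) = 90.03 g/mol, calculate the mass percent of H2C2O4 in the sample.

n(LiOH) = 0.05485 x 0.03127 = 0.001715 mol.
n(H2C2O4) = 0.001715 / 2 = 0.0008576 mol.
mass of H2C2O4 = 0.0008576 x 90.03 = 0.07721 g.
% purity = 0.07721 / 1.0823 x 100 = 7.13%.

7.13%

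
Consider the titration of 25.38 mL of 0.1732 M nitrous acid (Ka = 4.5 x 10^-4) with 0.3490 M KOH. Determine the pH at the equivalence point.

n(HNO2) = 0.1732 x 0.02538 = 0.004396 mol; V(KOH) at equivalence = 0.004396/0.3490 = 0.01260 L.
At equivalence all the acid is converted to NO2-; total volume = 0.02538 + 0.01260 = 0.03798 L, so [NO2-] = 0.004396/0.03798 = 0.1158 M.
Kb = Kw/Ka = 1.0e-14 / 4.5 x 10^-4 = 2.22e-11.
[OH^-] = sqrt(Kb x [NO2-]) = sqrt(2.22e-11 x 0.1158) = 1.60e-6 M.
pOH = 5.79, so pH = 14.00 - 5.79 = 8.21.

8.21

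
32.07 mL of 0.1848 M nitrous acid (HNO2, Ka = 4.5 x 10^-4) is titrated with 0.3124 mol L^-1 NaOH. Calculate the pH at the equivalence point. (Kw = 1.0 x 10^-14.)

n(HNO2) = 0.1848 x 0.03207 = 0.005927 mol; V(NaOH) at equivalence = 0.005927/0.3124 = 0.01897 L.
At equivalence all the acid is converted to NO2-; total volume = 0.03207 + 0.01897 = 0.05104 L, so [NO2-] = 0.005927/0.05104 = 0.1161 M.
Kb = Kw/Ka = 1.0e-14 / 4.5 x 10^-4 = 2.22e-11.
[OH^-] = sqrt(Kb x [NO2-]) = sqrt(2.22e-11 x 0.1161) = 1.61e-6 M.
pOH = 5.79, so pH = 14.00 - 5.79 = 8.21.

8.21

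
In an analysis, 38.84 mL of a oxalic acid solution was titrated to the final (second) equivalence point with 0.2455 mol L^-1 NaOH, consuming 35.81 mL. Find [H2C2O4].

n(NaOH) = 0.2455 x 0.03581 = 0.008791 mol.
At the final (second) equivalence point, 2 mol OH^- react per mol H2C2O4, so n(H2C2O4) = 0.008791 / 2 = 0.004396 mol.
[H2C2O4] = 0.004396 / 0.03884 L = 0.113 M.

0.113 M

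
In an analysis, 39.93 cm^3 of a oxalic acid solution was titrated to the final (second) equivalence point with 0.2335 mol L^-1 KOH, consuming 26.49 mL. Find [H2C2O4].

0.0775 M

n(KOH) = 0.2335 x 0.02649 = 0.006185 mol.
At the final (second) equivalence point, 2 mol OH^- react per mol H2C2O4, so n(H2C2O4) = 0.006185 / 2 = 0.003093 mol.
[H2C2O4] = 0.003093 / 0.03993 L = 0.0775 M.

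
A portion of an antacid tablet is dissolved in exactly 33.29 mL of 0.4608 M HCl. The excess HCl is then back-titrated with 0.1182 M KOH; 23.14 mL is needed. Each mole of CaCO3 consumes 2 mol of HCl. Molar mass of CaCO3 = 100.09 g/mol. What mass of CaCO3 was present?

Total n(HCl) added = 0.4608 x 0.03329 = 0.01534 mol.
n(KOH) used = 0.1182 x 0.02314 = 0.002735 mol, which equals the excess n(HCl).
So n(HCl) consumed by the sample = 0.01534 - 0.002735 = 0.01260 mol.
n(CaCO3) = 0.01260 / 2 = 0.006302 mol.
mass = 0.006302 mol x 100.09 g/mol = 0.631 g.

0.631 g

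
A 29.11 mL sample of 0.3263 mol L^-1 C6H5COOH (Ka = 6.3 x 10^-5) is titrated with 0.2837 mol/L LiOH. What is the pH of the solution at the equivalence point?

n(C6H5COOH) = 0.3263 x 0.02911 = 0.009499 mol; V(LiOH) at equivalence = 0.009499/0.2837 = 0.03348 L.
At equivalence all the acid is converted to C6H5COO-; total volume = 0.02911 + 0.03348 = 0.06259 L, so [C6H5COO-] = 0.009499/0.06259 = 0.1518 M.
Kb = Kw/Ka = 1.0e-14 / 6.3 x 10^-5 = 1.59e-10.
[OH^-] = sqrt(Kb x [C6H5COO-]) = sqrt(1.59e-10 x 0.1518) = 4.91e-6 M.
pOH = 5.31, so pH = 14.00 - 5.31 = 8.69.

8.69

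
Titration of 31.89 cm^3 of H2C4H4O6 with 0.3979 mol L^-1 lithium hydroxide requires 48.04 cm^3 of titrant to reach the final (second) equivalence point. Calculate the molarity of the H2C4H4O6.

0.300 M

n(LiOH) = 0.3979 x 0.04804 = 0.01912 mol.
At the final (second) equivalence point, 2 mol OH^- react per mol H2C4H4O6, so n(H2C4H4O6) = 0.01912 / 2 = 0.009558 mol.
[H2C4H4O6] = 0.009558 / 0.03189 L = 0.300 M.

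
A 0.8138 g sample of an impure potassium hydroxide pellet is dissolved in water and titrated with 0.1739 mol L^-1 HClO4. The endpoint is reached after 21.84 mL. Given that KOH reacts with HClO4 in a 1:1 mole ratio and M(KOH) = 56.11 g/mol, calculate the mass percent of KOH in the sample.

n(HClO4) = 0.1739 x 0.02184 = 0.003798 mol.
n(KOH) = 0.003798 / 1 = 0.003798 mol.
mass of KOH = 0.003798 x 56.11 = 0.2131 g.
% purity = 0.2131 / 0.8138 x 100 = 26.2%.

26.2%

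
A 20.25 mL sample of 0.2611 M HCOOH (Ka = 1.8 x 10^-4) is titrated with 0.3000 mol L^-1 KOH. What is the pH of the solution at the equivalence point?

8.44

n(HCOOH) = 0.2611 x 0.02025 = 0.005287 mol; V(KOH) at equivalence = 0.005287/0.3000 = 0.01762 L.
At equivalence all the acid is converted to HCOO-; total volume = 0.02025 + 0.01762 = 0.03787 L, so [HCOO-] = 0.005287/0.03787 = 0.1396 M.
Kb = Kw/Ka = 1.0e-14 / 1.8 x 10^-4 = 5.56e-11.
[OH^-] = sqrt(Kb x [HCOO-]) = sqrt(5.56e-11 x 0.1396) = 2.78e-6 M.
pOH = 5.56, so pH = 14.00 - 5.56 = 8.44.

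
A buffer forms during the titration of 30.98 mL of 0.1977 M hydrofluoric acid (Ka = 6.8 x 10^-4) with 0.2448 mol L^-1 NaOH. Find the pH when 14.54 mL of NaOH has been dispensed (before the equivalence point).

Initial n(HF) = 0.1977 x 0.03098 = 0.006125 mol.
n(NaOH) added = 0.2448 x 0.01454 = 0.003559 mol, converting that many moles of HF to F-.
Remaining n(HF) = 0.002565 mol; n(F-) = 0.003559 mol.
By Henderson-Hasselbalch, pH = pKa + log([A^-]/[HA]) = 3.17 + log(0.003559/0.002565) = 3.17 + (+0.14) = 3.31.

3.31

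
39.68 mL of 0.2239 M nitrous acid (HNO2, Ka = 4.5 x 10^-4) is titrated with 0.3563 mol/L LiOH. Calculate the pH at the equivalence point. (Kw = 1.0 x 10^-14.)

8.24

n(HNO2) = 0.2239 x 0.03968 = 0.008884 mol; V(LiOH) at equivalence = 0.008884/0.3563 = 0.02494 L.
At equivalence all the acid is converted to NO2-; total volume = 0.03968 + 0.02494 = 0.06462 L, so [NO2-] = 0.008884/0.06462 = 0.1375 M.
Kb = Kw/Ka = 1.0e-14 / 4.5 x 10^-4 = 2.22e-11.
[OH^-] = sqrt(Kb x [NO2-]) = sqrt(2.22e-11 x 0.1375) = 1.75e-6 M.
pOH = 5.76, so pH = 14.00 - 5.76 = 8.24.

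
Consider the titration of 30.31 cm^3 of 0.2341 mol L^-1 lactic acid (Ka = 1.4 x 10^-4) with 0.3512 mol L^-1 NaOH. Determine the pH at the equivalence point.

8.50

n(HC3H5O3) = 0.2341 x 0.03031 = 0.007096 mol; V(NaOH) at equivalence = 0.007096/0.3512 = 0.02020 L.
At equivalence all the acid is converted to C3H5O3-; total volume = 0.03031 + 0.02020 = 0.05051 L, so [C3H5O3-] = 0.007096/0.05051 = 0.1405 M.
Kb = Kw/Ka = 1.0e-14 / 1.4 x 10^-4 = 7.14e-11.
[OH^-] = sqrt(Kb x [C3H5O3-]) = sqrt(7.14e-11 x 0.1405) = 3.17e-6 M.
pOH = 5.50, so pH = 14.00 - 5.50 = 8.50.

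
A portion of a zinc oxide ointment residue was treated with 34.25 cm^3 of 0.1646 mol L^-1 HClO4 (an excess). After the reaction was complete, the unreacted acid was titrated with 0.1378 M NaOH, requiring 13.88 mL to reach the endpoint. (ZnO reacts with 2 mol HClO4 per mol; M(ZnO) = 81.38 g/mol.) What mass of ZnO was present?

Total n(HClO4) added = 0.1646 x 0.03425 = 0.005638 mol.
n(NaOH) used = 0.1378 x 0.01388 = 0.001913 mol, which equals the excess n(HClO4).
So n(HClO4) consumed by the sample = 0.005638 - 0.001913 = 0.003725 mol.
n(ZnO) = 0.003725 / 2 = 0.001862 mol.
mass = 0.001862 mol x 81.38 g/mol = 0.152 g.

0.152 g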